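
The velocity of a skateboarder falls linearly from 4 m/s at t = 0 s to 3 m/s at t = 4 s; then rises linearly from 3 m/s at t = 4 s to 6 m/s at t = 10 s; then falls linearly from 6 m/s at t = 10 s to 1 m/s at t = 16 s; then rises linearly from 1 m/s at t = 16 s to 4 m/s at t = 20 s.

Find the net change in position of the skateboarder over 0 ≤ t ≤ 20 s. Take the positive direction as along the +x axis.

Displacement is the signed area under the v-t curve.
0–4 s: ½(4 + 3)(4) = 14 m
4–10 s: ½(3 + 6)(6) = 27 m
10–16 s: ½(6 + 1)(6) = 21 m
16–20 s: ½(1 + 4)(4) = 10 m
Net displacement = 72 m

72 m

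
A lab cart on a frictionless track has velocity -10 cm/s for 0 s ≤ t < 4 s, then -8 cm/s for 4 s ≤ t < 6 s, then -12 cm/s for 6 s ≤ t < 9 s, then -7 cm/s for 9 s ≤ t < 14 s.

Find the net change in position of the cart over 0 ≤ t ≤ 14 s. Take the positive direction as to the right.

Net displacement equals the area under the velocity-time graph (areas below the axis count negative).
0–4 s: -10 × 4 = -40 cm
4–6 s: -8 × 2 = -16 cm
6–9 s: -12 × 3 = -36 cm
9–14 s: -7 × 5 = -35 cm
Net displacement = -127 cm

-127 cm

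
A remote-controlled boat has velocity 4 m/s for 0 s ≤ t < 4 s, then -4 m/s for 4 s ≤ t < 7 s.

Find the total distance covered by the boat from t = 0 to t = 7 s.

Distance (not displacement) is the total path length: add the absolute areas under v-t.
0–4 s: |4| × 4 = 16 m
4–7 s: |-4| × 3 = 12 m
Total distance = 28 m

28 m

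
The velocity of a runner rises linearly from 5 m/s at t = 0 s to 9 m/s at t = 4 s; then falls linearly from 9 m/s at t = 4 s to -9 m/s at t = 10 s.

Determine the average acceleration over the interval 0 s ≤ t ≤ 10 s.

-1.4 m/s²

Average acceleration = Δv/Δt = (-9 − 5)/(10 − 0) = -1.4 m/s².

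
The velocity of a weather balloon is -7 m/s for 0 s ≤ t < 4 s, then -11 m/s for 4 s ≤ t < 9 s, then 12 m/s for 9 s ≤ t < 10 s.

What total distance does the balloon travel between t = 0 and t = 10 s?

Distance (not displacement) is the total path length: add the absolute areas under v-t.
0–4 s: |-7| × 4 = 28 m
4–9 s: |-11| × 5 = 55 m
9–10 s: |12| × 1 = 12 m
Total distance = 95 m

95 m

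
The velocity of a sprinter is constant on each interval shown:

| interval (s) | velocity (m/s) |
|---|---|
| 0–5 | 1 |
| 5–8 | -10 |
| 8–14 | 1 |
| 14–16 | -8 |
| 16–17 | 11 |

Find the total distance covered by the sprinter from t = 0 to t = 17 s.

68 m

Distance (not displacement) is the total path length: add the absolute areas under v-t.
0–5 s: |1| × 5 = 5 m
5–8 s: |-10| × 3 = 30 m
8–14 s: |1| × 6 = 6 m
14–16 s: |-8| × 2 = 16 m
16–17 s: |11| × 1 = 11 m
Total distance = 68 m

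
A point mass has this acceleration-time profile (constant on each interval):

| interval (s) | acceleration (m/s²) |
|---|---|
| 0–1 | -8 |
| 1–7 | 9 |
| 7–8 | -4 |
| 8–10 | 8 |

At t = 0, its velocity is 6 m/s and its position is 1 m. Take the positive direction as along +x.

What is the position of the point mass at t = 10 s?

315 m

On each constant-a segment, Δv = aΔt and Δx = v₀Δt + ½aΔt²; chain segment to segment.
0–1 s: v starts 6 m/s; Δx = 6·1 + ½·-8·1² = 2 m; v ends -2 m/s.
1–7 s: v starts -2 m/s; Δx = -2·6 + ½·9·6² = 150 m; v ends 52 m/s.
7–8 s: v starts 52 m/s; Δx = 52·1 + ½·-4·1² = 50 m; v ends 48 m/s.
8–10 s: v starts 48 m/s; Δx = 48·2 + ½·8·2² = 112 m; v ends 64 m/s.
x(10) = 1 + Σ Δx = 315 m.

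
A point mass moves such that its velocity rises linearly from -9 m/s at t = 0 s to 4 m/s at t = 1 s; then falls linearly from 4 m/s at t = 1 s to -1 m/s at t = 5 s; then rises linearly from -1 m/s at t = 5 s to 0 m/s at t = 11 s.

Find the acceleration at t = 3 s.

-1.25 m/s²

Acceleration is the slope of the v-t graph on 1–5 s: (-1 − 4)/(5 − 1) = -1.25 m/s².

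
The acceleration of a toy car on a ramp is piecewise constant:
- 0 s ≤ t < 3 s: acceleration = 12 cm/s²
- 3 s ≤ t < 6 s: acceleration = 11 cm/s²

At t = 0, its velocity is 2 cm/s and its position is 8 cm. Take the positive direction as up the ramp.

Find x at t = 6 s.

231.5 cm

On each constant-a segment, Δv = aΔt and Δx = v₀Δt + ½aΔt²; chain segment to segment.
0–3 s: v starts 2 cm/s; Δx = 2·3 + ½·12·3² = 60 cm; v ends 38 cm/s.
3–6 s: v starts 38 cm/s; Δx = 38·3 + ½·11·3² = 163.5 cm; v ends 71 cm/s.
x(6) = 8 + Σ Δx = 231.5 cm.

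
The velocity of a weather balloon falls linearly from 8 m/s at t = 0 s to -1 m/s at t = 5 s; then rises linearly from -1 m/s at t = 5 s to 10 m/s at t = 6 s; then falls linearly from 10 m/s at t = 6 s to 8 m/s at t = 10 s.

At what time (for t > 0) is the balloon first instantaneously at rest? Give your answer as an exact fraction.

v changes sign on 0–5 s (from 8 to -1); the graph is linear there, so v = 0 at t = 0 + (-8)·(5 − 0)/(-1 − 8) = 40/9 s.

t = 40/9 s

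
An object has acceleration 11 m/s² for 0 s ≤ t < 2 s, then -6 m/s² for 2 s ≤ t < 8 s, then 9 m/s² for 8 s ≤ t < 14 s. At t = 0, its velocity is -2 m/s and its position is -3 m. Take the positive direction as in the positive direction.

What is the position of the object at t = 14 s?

93 m

On each constant-a segment, Δv = aΔt and Δx = v₀Δt + ½aΔt²; chain segment to segment.
0–2 s: v starts -2 m/s; Δx = -2·2 + ½·11·2² = 18 m; v ends 20 m/s.
2–8 s: v starts 20 m/s; Δx = 20·6 + ½·-6·6² = 12 m; v ends -16 m/s.
8–14 s: v starts -16 m/s; Δx = -16·6 + ½·9·6² = 66 m; v ends 38 m/s.
x(14) = -3 + Σ Δx = 93 m.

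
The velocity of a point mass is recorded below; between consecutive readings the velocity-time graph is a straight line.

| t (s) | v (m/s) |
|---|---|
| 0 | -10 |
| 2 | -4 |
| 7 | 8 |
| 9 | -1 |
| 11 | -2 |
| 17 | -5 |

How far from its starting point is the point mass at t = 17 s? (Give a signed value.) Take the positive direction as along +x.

Displacement is the signed area under the v-t curve.
0–2 s: ½(-10 + -4)(2) = -14 m
2–7 s: ½(-4 + 8)(5) = 10 m
7–9 s: ½(8 + -1)(2) = 7 m
9–11 s: ½(-1 + -2)(2) = -3 m
11–17 s: ½(-2 + -5)(6) = -21 m
Net displacement = -21 m

-21 m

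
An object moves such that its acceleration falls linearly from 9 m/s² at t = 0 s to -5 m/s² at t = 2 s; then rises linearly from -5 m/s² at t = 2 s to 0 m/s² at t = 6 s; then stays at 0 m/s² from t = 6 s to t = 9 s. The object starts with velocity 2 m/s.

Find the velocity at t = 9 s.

Δv equals the area under the a-t graph; then v = v₀ + Δv.
0–2 s: ½(9 + -5)(2) = 4 m/s
2–6 s: ½(-5 + 0)(4) = -10 m/s
6–9 s: 0 × 3 = 0 m/s
Δv = -6 m/s, so v(9) = 2 + (-6) = -4 m/s.

-4 m/s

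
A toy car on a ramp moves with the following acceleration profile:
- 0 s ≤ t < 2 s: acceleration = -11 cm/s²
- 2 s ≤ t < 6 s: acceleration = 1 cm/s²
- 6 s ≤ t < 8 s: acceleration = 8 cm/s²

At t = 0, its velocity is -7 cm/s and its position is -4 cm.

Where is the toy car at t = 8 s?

On each constant-a segment, Δv = aΔt and Δx = v₀Δt + ½aΔt²; chain segment to segment.
0–2 s: v starts -7 cm/s; Δx = -7·2 + ½·-11·2² = -36 cm; v ends -29 cm/s.
2–6 s: v starts -29 cm/s; Δx = -29·4 + ½·1·4² = -108 cm; v ends -25 cm/s.
6–8 s: v starts -25 cm/s; Δx = -25·2 + ½·8·2² = -34 cm; v ends -9 cm/s.
x(8) = -4 + Σ Δx = -182 cm.

-182 cm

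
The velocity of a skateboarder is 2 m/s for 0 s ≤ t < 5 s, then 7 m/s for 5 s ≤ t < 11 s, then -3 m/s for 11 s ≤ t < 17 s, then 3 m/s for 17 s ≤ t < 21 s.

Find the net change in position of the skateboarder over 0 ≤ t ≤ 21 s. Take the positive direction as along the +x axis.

46 m

Net displacement equals the area under the velocity-time graph (areas below the axis count negative).
0–5 s: 2 × 5 = 10 m
5–11 s: 7 × 6 = 42 m
11–17 s: -3 × 6 = -18 m
17–21 s: 3 × 4 = 12 m
Net displacement = 46 m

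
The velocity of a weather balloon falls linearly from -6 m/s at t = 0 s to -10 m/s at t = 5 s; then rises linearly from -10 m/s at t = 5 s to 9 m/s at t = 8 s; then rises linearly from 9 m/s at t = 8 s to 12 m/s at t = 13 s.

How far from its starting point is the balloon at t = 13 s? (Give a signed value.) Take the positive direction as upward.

11 m

Displacement is the signed area under the v-t curve.
0–5 s: ½(-6 + -10)(5) = -40 m
5–8 s: ½(-10 + 9)(3) = -1.5 m
8–13 s: ½(9 + 12)(5) = 52.5 m
Net displacement = 11 m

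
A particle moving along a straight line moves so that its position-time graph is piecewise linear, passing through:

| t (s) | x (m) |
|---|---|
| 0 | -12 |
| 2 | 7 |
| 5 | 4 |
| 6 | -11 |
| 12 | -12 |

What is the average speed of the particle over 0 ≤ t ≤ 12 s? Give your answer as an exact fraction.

Average speed = (total path length)/(elapsed time); on a piecewise-linear x-t graph the path length is Σ|Δx|.
0–2 s: |Δx| = |7 − -12| = 19 m
2–5 s: |Δx| = |4 − 7| = 3 m
5–6 s: |Δx| = |-11 − 4| = 15 m
6–12 s: |Δx| = |-12 − -11| = 1 m
Total path = 38 m; average speed = 38/12 = 19/6 m/s.

19/6 m/s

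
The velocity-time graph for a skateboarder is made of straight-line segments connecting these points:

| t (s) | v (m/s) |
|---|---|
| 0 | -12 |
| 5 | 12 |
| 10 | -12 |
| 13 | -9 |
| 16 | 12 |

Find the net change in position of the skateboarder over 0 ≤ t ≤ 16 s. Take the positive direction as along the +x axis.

Net displacement equals the area under the velocity-time graph (areas below the axis count negative).
0–5 s: ½(-12 + 12)(5) = 0 m
5–10 s: ½(12 + -12)(5) = 0 m
10–13 s: ½(-12 + -9)(3) = -31.5 m
13–16 s: ½(-9 + 12)(3) = 4.5 m
Net displacement = -27 m

-27 m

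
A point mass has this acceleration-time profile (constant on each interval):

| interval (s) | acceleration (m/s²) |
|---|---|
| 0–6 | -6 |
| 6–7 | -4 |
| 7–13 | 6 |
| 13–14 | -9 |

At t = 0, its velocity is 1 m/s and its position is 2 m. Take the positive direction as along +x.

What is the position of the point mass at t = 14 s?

-270.5 m

On each constant-a segment, Δv = aΔt and Δx = v₀Δt + ½aΔt²; chain segment to segment.
0–6 s: v starts 1 m/s; Δx = 1·6 + ½·-6·6² = -102 m; v ends -35 m/s.
6–7 s: v starts -35 m/s; Δx = -35·1 + ½·-4·1² = -37 m; v ends -39 m/s.
7–13 s: v starts -39 m/s; Δx = -39·6 + ½·6·6² = -126 m; v ends -3 m/s.
13–14 s: v starts -3 m/s; Δx = -3·1 + ½·-9·1² = -7.5 m; v ends -12 m/s.
x(14) = 2 + Σ Δx = -270.5 m.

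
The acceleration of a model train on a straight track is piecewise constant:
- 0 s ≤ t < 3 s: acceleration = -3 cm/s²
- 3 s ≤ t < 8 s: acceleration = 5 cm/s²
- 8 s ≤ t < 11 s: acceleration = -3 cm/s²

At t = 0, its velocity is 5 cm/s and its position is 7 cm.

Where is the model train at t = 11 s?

On each constant-a segment, Δv = aΔt and Δx = v₀Δt + ½aΔt²; chain segment to segment.
0–3 s: v starts 5 cm/s; Δx = 5·3 + ½·-3·3² = 1.5 cm; v ends -4 cm/s.
3–8 s: v starts -4 cm/s; Δx = -4·5 + ½·5·5² = 42.5 cm; v ends 21 cm/s.
8–11 s: v starts 21 cm/s; Δx = 21·3 + ½·-3·3² = 49.5 cm; v ends 12 cm/s.
x(11) = 7 + Σ Δx = 100.5 cm.

100.5 cm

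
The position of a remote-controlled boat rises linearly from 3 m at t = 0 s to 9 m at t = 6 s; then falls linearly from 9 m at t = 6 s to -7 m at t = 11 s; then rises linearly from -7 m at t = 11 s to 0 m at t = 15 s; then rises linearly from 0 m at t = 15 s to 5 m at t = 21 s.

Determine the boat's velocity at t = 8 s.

Velocity is the slope of the x-t graph on 6–11 s: (-7 − 9)/(11 − 6) = -3.2 m/s.

-3.2 m/s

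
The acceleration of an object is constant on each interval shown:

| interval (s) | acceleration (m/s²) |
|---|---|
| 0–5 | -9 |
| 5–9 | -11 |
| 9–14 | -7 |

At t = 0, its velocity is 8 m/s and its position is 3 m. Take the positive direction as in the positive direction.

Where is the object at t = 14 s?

On each constant-a segment, Δv = aΔt and Δx = v₀Δt + ½aΔt²; chain segment to segment.
0–5 s: v starts 8 m/s; Δx = 8·5 + ½·-9·5² = -72.5 m; v ends -37 m/s.
5–9 s: v starts -37 m/s; Δx = -37·4 + ½·-11·4² = -236 m; v ends -81 m/s.
9–14 s: v starts -81 m/s; Δx = -81·5 + ½·-7·5² = -492.5 m; v ends -116 m/s.
x(14) = 3 + Σ Δx = -798 m.

-798 m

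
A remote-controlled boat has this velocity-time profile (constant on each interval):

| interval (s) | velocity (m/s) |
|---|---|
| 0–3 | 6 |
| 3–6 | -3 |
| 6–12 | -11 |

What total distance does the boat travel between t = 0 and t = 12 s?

93 m

Distance (not displacement) is the total path length: add the absolute areas under v-t.
0–3 s: |6| × 3 = 18 m
3–6 s: |-3| × 3 = 9 m
6–12 s: |-11| × 6 = 66 m
Total distance = 93 m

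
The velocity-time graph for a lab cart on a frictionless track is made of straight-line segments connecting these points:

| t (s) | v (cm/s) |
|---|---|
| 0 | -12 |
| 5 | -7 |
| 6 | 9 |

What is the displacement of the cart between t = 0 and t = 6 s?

Displacement is the signed area under the v-t curve.
0–5 s: ½(-12 + -7)(5) = -47.5 cm
5–6 s: ½(-7 + 9)(1) = 1 cm
Net displacement = -46.5 cm

-46.5 cm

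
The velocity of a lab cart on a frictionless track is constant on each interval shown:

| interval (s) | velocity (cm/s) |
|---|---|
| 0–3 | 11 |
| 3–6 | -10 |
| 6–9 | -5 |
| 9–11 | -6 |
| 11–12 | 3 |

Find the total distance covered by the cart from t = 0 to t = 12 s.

Total distance travelled is ∫|v| dt — sum the magnitudes of each area piece.
0–3 s: |11| × 3 = 33 cm
3–6 s: |-10| × 3 = 30 cm
6–9 s: |-5| × 3 = 15 cm
9–11 s: |-6| × 2 = 12 cm
11–12 s: |3| × 1 = 3 cm
Total distance = 93 cm

93 cm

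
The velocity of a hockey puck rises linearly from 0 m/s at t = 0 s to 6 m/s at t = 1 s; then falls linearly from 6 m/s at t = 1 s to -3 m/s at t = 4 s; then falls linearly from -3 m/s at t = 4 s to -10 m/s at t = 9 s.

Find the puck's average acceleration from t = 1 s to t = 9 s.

-2 m/s²

Average acceleration = Δv/Δt = (-10 − 6)/(9 − 1) = -2 m/s².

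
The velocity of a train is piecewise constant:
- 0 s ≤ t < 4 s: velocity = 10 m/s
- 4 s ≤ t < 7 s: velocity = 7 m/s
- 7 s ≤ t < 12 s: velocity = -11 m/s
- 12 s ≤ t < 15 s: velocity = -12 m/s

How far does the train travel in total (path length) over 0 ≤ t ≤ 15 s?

152 m

Total distance travelled is ∫|v| dt — sum the magnitudes of each area piece.
0–4 s: |10| × 4 = 40 m
4–7 s: |7| × 3 = 21 m
7–12 s: |-11| × 5 = 55 m
12–15 s: |-12| × 3 = 36 m
Total distance = 152 m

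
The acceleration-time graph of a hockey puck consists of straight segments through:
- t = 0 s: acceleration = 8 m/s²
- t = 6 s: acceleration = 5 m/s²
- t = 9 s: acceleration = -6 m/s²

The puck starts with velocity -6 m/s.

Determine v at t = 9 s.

Δv equals the area under the a-t graph; then v = v₀ + Δv.
0–6 s: ½(8 + 5)(6) = 39 m/s
6–9 s: ½(5 + -6)(3) = -1.5 m/s
Δv = 37.5 m/s, so v(9) = -6 + (37.5) = 31.5 m/s.

31.5 m/s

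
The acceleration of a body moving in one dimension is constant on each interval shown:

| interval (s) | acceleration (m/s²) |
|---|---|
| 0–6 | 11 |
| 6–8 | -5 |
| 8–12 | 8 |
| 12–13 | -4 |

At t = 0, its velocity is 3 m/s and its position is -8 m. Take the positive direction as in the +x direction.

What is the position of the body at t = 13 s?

725 m

On each constant-a segment, Δv = aΔt and Δx = v₀Δt + ½aΔt²; chain segment to segment.
0–6 s: v starts 3 m/s; Δx = 3·6 + ½·11·6² = 216 m; v ends 69 m/s.
6–8 s: v starts 69 m/s; Δx = 69·2 + ½·-5·2² = 128 m; v ends 59 m/s.
8–12 s: v starts 59 m/s; Δx = 59·4 + ½·8·4² = 300 m; v ends 91 m/s.
12–13 s: v starts 91 m/s; Δx = 91·1 + ½·-4·1² = 89 m; v ends 87 m/s.
x(13) = -8 + Σ Δx = 725 m.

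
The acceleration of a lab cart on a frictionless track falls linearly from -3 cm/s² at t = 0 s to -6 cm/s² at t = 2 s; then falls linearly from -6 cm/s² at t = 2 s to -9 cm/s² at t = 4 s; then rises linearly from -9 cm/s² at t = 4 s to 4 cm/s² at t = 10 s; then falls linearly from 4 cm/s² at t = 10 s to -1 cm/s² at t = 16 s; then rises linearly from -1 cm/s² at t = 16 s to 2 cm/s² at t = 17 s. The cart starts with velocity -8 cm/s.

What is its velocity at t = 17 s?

Δv equals the area under the a-t graph; then v = v₀ + Δv.
0–2 s: ½(-3 + -6)(2) = -9 cm/s
2–4 s: ½(-6 + -9)(2) = -15 cm/s
4–10 s: ½(-9 + 4)(6) = -15 cm/s
10–16 s: ½(4 + -1)(6) = 9 cm/s
16–17 s: ½(-1 + 2)(1) = 0.5 cm/s
Δv = -29.5 cm/s, so v(17) = -8 + (-29.5) = -37.5 cm/s.

-37.5 cm/s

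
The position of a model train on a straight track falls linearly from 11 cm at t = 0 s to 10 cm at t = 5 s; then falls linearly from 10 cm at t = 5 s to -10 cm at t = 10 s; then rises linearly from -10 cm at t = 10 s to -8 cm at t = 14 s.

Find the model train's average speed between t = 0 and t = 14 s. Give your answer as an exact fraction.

Average speed = (total path length)/(elapsed time); on a piecewise-linear x-t graph the path length is Σ|Δx|.
0–5 s: |Δx| = |10 − 11| = 1 cm
5–10 s: |Δx| = |-10 − 10| = 20 cm
10–14 s: |Δx| = |-8 − -10| = 2 cm
Total path = 23 cm; average speed = 23/14 = 23/14 cm/s.

23/14 cm/s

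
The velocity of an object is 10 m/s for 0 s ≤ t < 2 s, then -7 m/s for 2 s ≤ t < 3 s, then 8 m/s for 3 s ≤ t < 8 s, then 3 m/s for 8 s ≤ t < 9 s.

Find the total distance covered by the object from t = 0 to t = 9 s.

Total distance travelled is ∫|v| dt — sum the magnitudes of each area piece.
0–2 s: |10| × 2 = 20 m
2–3 s: |-7| × 1 = 7 m
3–8 s: |8| × 5 = 40 m
8–9 s: |3| × 1 = 3 m
Total distance = 70 m

70 m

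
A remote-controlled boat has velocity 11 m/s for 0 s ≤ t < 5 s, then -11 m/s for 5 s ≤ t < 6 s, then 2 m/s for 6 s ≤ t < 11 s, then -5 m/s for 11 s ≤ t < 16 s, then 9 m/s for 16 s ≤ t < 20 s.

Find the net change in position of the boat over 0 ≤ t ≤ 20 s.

Net displacement equals the area under the velocity-time graph (areas below the axis count negative).
0–5 s: 11 × 5 = 55 m
5–6 s: -11 × 1 = -11 m
6–11 s: 2 × 5 = 10 m
11–16 s: -5 × 5 = -25 m
16–20 s: 9 × 4 = 36 m
Net displacement = 65 m

65 m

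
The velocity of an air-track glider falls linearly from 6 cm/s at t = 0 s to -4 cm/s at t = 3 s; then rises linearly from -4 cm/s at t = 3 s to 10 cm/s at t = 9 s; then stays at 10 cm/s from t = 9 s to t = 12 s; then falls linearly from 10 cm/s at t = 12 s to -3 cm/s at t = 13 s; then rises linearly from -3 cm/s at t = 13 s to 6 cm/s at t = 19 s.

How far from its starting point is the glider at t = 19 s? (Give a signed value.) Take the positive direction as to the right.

63.5 cm

Net displacement equals the area under the velocity-time graph (areas below the axis count negative).
0–3 s: ½(6 + -4)(3) = 3 cm
3–9 s: ½(-4 + 10)(6) = 18 cm
9–12 s: 10 × 3 = 30 cm
12–13 s: ½(10 + -3)(1) = 3.5 cm
13–19 s: ½(-3 + 6)(6) = 9 cm
Net displacement = 63.5 cm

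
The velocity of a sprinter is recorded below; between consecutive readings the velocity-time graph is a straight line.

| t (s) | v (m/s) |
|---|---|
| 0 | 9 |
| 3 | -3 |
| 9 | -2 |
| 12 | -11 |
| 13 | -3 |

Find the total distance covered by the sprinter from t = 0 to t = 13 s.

52.75 m

Total distance travelled is ∫|v| dt — sum the magnitudes of each area piece.
0–3 s: v = 0 at t = 2.25 s; triangle areas 10.125 + 1.125 = 11.25 m
3–9 s: |½(-3 + -2)(6)| = 15 m
9–12 s: |½(-2 + -11)(3)| = 19.5 m
12–13 s: |½(-11 + -3)(1)| = 7 m
Total distance = 52.75 m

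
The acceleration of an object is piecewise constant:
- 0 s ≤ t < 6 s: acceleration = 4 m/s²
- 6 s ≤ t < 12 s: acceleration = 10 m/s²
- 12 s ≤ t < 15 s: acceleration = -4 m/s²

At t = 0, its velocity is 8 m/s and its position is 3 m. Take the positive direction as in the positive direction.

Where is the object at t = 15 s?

753 m

On each constant-a segment, Δv = aΔt and Δx = v₀Δt + ½aΔt²; chain segment to segment.
0–6 s: v starts 8 m/s; Δx = 8·6 + ½·4·6² = 120 m; v ends 32 m/s.
6–12 s: v starts 32 m/s; Δx = 32·6 + ½·10·6² = 372 m; v ends 92 m/s.
12–15 s: v starts 92 m/s; Δx = 92·3 + ½·-4·3² = 258 m; v ends 80 m/s.
x(15) = 3 + Σ Δx = 753 m.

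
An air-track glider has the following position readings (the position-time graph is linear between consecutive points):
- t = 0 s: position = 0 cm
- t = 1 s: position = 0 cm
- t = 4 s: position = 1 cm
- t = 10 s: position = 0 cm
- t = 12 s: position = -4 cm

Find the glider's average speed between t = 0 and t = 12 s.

0.5 cm/s

Average speed = (total path length)/(elapsed time); on a piecewise-linear x-t graph the path length is Σ|Δx|.
0–1 s: |Δx| = |0 − 0| = 0 cm
1–4 s: |Δx| = |1 − 0| = 1 cm
4–10 s: |Δx| = |0 − 1| = 1 cm
10–12 s: |Δx| = |-4 − 0| = 4 cm
Total path = 6 cm; average speed = 6/12 = 0.5 cm/s.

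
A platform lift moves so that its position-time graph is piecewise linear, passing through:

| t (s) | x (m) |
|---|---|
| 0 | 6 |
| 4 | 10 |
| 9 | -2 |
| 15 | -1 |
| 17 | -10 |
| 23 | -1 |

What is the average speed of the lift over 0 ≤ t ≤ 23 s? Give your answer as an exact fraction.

35/23 m/s

Average speed = (total path length)/(elapsed time); on a piecewise-linear x-t graph the path length is Σ|Δx|.
0–4 s: |Δx| = |10 − 6| = 4 m
4–9 s: |Δx| = |-2 − 10| = 12 m
9–15 s: |Δx| = |-1 − -2| = 1 m
15–17 s: |Δx| = |-10 − -1| = 9 m
17–23 s: |Δx| = |-1 − -10| = 9 m
Total path = 35 m; average speed = 35/23 = 35/23 m/s.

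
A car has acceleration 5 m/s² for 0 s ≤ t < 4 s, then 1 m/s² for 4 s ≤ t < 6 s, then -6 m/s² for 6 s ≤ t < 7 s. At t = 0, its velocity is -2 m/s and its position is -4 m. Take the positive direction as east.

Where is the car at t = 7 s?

On each constant-a segment, Δv = aΔt and Δx = v₀Δt + ½aΔt²; chain segment to segment.
0–4 s: v starts -2 m/s; Δx = -2·4 + ½·5·4² = 32 m; v ends 18 m/s.
4–6 s: v starts 18 m/s; Δx = 18·2 + ½·1·2² = 38 m; v ends 20 m/s.
6–7 s: v starts 20 m/s; Δx = 20·1 + ½·-6·1² = 17 m; v ends 14 m/s.
x(7) = -4 + Σ Δx = 83 m.

83 m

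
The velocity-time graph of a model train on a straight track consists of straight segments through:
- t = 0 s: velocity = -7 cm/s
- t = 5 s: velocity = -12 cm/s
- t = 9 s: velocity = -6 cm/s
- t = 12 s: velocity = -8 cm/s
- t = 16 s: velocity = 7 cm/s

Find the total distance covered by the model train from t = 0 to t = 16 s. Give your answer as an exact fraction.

Distance (not displacement) is the total path length: add the absolute areas under v-t.
0–5 s: |½(-7 + -12)(5)| = 47.5 cm
5–9 s: |½(-12 + -6)(4)| = 36 cm
9–12 s: |½(-6 + -8)(3)| = 21 cm
12–16 s: v = 0 at t = 212/15 s; triangle areas 128/15 + 98/15 = 226/15 cm
Total distance = 3587/30 cm

3587/30 cm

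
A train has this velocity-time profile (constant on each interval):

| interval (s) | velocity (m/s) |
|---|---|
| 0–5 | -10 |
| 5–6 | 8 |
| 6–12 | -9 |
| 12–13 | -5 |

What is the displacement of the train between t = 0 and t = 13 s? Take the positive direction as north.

-101 m

Net displacement equals the area under the velocity-time graph (areas below the axis count negative).
0–5 s: -10 × 5 = -50 m
5–6 s: 8 × 1 = 8 m
6–12 s: -9 × 6 = -54 m
12–13 s: -5 × 1 = -5 m
Net displacement = -101 m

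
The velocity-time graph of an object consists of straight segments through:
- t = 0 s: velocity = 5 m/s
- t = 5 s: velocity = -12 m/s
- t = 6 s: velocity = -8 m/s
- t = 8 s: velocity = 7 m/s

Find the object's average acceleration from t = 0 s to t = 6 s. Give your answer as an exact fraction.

Average acceleration = Δv/Δt = (-8 − 5)/(6 − 0) = -13/6 m/s².

-13/6 m/s²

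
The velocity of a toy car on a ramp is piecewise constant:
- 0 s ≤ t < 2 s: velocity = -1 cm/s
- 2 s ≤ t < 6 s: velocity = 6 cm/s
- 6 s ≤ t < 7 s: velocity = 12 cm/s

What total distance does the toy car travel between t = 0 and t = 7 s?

38 cm

Total distance travelled is ∫|v| dt — sum the magnitudes of each area piece.
0–2 s: |-1| × 2 = 2 cm
2–6 s: |6| × 4 = 24 cm
6–7 s: |12| × 1 = 12 cm
Total distance = 38 cm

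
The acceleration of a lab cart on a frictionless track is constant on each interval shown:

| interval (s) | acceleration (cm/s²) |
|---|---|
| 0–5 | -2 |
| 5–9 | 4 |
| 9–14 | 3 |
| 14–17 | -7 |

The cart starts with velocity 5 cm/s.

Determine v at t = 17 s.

5 cm/s

Δv equals the area under the a-t graph; then v = v₀ + Δv.
0–5 s: -2 × 5 = -10 cm/s
5–9 s: 4 × 4 = 16 cm/s
9–14 s: 3 × 5 = 15 cm/s
14–17 s: -7 × 3 = -21 cm/s
Δv = 0 cm/s, so v(17) = 5 + (0) = 5 cm/s.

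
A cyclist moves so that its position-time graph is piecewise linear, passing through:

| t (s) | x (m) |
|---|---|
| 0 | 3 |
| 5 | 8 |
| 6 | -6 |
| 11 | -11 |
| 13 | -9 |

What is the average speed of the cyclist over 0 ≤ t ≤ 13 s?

Average speed = (total path length)/(elapsed time); on a piecewise-linear x-t graph the path length is Σ|Δx|.
0–5 s: |Δx| = |8 − 3| = 5 m
5–6 s: |Δx| = |-6 − 8| = 14 m
6–11 s: |Δx| = |-11 − -6| = 5 m
11–13 s: |Δx| = |-9 − -11| = 2 m
Total path = 26 m; average speed = 26/13 = 2 m/s.

2 m/s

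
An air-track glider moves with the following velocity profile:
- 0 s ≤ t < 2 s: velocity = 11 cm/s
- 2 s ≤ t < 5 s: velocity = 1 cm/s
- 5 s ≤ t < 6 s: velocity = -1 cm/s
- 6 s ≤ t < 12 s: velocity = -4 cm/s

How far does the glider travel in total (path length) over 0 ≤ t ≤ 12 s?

Distance (not displacement) is the total path length: add the absolute areas under v-t.
0–2 s: |11| × 2 = 22 cm
2–5 s: |1| × 3 = 3 cm
5–6 s: |-1| × 1 = 1 cm
6–12 s: |-4| × 6 = 24 cm
Total distance = 50 cm

50 cm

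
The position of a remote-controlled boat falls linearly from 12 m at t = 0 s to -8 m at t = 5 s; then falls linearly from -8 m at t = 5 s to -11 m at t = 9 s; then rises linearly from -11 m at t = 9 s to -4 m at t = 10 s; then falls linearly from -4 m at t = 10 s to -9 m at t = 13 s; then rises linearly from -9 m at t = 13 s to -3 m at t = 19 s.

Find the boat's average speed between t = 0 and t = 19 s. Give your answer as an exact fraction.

41/19 m/s

Average speed = (total path length)/(elapsed time); on a piecewise-linear x-t graph the path length is Σ|Δx|.
0–5 s: |Δx| = |-8 − 12| = 20 m
5–9 s: |Δx| = |-11 − -8| = 3 m
9–10 s: |Δx| = |-4 − -11| = 7 m
10–13 s: |Δx| = |-9 − -4| = 5 m
13–19 s: |Δx| = |-3 − -9| = 6 m
Total path = 41 m; average speed = 41/19 = 41/19 m/s.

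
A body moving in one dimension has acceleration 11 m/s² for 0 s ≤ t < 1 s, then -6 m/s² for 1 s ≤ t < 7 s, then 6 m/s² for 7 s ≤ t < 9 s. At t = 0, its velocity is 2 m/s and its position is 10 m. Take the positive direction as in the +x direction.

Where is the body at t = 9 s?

-46.5 m

On each constant-a segment, Δv = aΔt and Δx = v₀Δt + ½aΔt²; chain segment to segment.
0–1 s: v starts 2 m/s; Δx = 2·1 + ½·11·1² = 7.5 m; v ends 13 m/s.
1–7 s: v starts 13 m/s; Δx = 13·6 + ½·-6·6² = -30 m; v ends -23 m/s.
7–9 s: v starts -23 m/s; Δx = -23·2 + ½·6·2² = -34 m; v ends -11 m/s.
x(9) = 10 + Σ Δx = -46.5 m.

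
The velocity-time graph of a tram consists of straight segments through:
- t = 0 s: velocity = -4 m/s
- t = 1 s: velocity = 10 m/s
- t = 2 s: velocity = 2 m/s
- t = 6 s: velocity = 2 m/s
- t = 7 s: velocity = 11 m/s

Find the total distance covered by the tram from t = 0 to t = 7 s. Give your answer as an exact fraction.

345/14 m

Total distance travelled is ∫|v| dt — sum the magnitudes of each area piece.
0–1 s: v = 0 at t = 2/7 s; triangle areas 4/7 + 25/7 = 29/7 m
1–2 s: |½(10 + 2)(1)| = 6 m
2–6 s: |2| × 4 = 8 m
6–7 s: |½(2 + 11)(1)| = 6.5 m
Total distance = 345/14 m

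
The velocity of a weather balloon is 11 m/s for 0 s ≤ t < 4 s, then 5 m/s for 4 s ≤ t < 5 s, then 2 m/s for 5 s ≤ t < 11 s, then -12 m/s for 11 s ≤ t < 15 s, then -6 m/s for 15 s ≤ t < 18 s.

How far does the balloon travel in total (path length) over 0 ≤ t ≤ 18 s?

Total distance travelled is ∫|v| dt — sum the magnitudes of each area piece.
0–4 s: |11| × 4 = 44 m
4–5 s: |5| × 1 = 5 m
5–11 s: |2| × 6 = 12 m
11–15 s: |-12| × 4 = 48 m
15–18 s: |-6| × 3 = 18 m
Total distance = 127 m

127 m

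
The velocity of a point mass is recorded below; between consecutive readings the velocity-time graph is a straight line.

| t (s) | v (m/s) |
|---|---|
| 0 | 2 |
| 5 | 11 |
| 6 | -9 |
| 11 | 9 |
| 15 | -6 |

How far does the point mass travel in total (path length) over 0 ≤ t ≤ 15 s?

75.65 m

Total distance travelled is ∫|v| dt — sum the magnitudes of each area piece.
0–5 s: |½(2 + 11)(5)| = 32.5 m
5–6 s: v = 0 at t = 5.55 s; triangle areas 3.025 + 2.025 = 5.05 m
6–11 s: v = 0 at t = 8.5 s; triangle areas 11.25 + 11.25 = 22.5 m
11–15 s: v = 0 at t = 13.4 s; triangle areas 10.8 + 4.8 = 15.6 m
Total distance = 75.65 m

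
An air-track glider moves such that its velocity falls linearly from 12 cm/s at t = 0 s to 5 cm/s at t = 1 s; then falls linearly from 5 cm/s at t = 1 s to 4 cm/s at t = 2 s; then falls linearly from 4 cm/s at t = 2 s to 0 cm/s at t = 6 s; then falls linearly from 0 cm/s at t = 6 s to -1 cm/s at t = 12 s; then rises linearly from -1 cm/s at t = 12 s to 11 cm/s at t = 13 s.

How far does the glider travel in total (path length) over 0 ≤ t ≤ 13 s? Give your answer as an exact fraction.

Total distance travelled is ∫|v| dt — sum the magnitudes of each area piece.
0–1 s: |½(12 + 5)(1)| = 8.5 cm
1–2 s: |½(5 + 4)(1)| = 4.5 cm
2–6 s: |½(4 + 0)(4)| = 8 cm
6–12 s: |½(0 + -1)(6)| = 3 cm
12–13 s: v = 0 at t = 145/12 s; triangle areas 1/24 + 121/24 = 61/12 cm
Total distance = 349/12 cm

349/12 cm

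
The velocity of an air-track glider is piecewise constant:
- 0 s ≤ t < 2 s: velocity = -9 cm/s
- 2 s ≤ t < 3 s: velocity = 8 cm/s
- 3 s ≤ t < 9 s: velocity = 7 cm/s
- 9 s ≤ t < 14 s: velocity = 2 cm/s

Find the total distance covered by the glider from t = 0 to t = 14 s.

78 cm

Distance (not displacement) is the total path length: add the absolute areas under v-t.
0–2 s: |-9| × 2 = 18 cm
2–3 s: |8| × 1 = 8 cm
3–9 s: |7| × 6 = 42 cm
9–14 s: |2| × 5 = 10 cm
Total distance = 78 cm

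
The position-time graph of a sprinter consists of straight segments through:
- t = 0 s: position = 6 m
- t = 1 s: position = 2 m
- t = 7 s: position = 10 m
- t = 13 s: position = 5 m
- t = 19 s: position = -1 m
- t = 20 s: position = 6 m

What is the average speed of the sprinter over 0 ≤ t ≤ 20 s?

Average speed = (total path length)/(elapsed time); on a piecewise-linear x-t graph the path length is Σ|Δx|.
0–1 s: |Δx| = |2 − 6| = 4 m
1–7 s: |Δx| = |10 − 2| = 8 m
7–13 s: |Δx| = |5 − 10| = 5 m
13–19 s: |Δx| = |-1 − 5| = 6 m
19–20 s: |Δx| = |6 − -1| = 7 m
Total path = 30 m; average speed = 30/20 = 1.5 m/s.

1.5 m/s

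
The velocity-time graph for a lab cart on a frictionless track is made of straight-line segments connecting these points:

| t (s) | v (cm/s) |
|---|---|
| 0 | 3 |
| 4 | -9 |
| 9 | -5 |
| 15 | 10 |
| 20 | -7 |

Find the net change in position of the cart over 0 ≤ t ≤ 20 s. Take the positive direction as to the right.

Net displacement equals the area under the velocity-time graph (areas below the axis count negative).
0–4 s: ½(3 + -9)(4) = -12 cm
4–9 s: ½(-9 + -5)(5) = -35 cm
9–15 s: ½(-5 + 10)(6) = 15 cm
15–20 s: ½(10 + -7)(5) = 7.5 cm
Net displacement = -24.5 cm

-24.5 cm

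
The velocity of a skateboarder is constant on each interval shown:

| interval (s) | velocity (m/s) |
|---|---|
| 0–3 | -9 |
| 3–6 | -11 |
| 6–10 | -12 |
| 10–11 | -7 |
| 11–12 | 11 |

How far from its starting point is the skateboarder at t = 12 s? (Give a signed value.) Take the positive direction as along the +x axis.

Displacement is the signed area under the v-t curve.
0–3 s: -9 × 3 = -27 m
3–6 s: -11 × 3 = -33 m
6–10 s: -12 × 4 = -48 m
10–11 s: -7 × 1 = -7 m
11–12 s: 11 × 1 = 11 m
Net displacement = -104 m

-104 m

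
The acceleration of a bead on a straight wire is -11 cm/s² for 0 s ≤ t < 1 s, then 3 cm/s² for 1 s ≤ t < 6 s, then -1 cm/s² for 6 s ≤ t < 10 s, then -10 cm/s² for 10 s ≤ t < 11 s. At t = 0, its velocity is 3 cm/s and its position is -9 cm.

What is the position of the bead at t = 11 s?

4 cm

On each constant-a segment, Δv = aΔt and Δx = v₀Δt + ½aΔt²; chain segment to segment.
0–1 s: v starts 3 cm/s; Δx = 3·1 + ½·-11·1² = -2.5 cm; v ends -8 cm/s.
1–6 s: v starts -8 cm/s; Δx = -8·5 + ½·3·5² = -2.5 cm; v ends 7 cm/s.
6–10 s: v starts 7 cm/s; Δx = 7·4 + ½·-1·4² = 20 cm; v ends 3 cm/s.
10–11 s: v starts 3 cm/s; Δx = 3·1 + ½·-10·1² = -2 cm; v ends -7 cm/s.
x(11) = -9 + Σ Δx = 4 cm.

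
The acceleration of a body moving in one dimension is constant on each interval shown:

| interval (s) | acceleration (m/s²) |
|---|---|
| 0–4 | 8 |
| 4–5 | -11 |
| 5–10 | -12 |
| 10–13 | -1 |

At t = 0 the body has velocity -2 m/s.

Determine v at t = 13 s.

Δv equals the area under the a-t graph; then v = v₀ + Δv.
0–4 s: 8 × 4 = 32 m/s
4–5 s: -11 × 1 = -11 m/s
5–10 s: -12 × 5 = -60 m/s
10–13 s: -1 × 3 = -3 m/s
Δv = -42 m/s, so v(13) = -2 + (-42) = -44 m/s.

-44 m/s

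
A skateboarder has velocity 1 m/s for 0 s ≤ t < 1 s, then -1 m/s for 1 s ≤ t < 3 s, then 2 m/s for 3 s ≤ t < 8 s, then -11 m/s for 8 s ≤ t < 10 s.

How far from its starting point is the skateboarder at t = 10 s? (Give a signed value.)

-13 m

Displacement is the signed area under the v-t curve.
0–1 s: 1 × 1 = 1 m
1–3 s: -1 × 2 = -2 m
3–8 s: 2 × 5 = 10 m
8–10 s: -11 × 2 = -22 m
Net displacement = -13 m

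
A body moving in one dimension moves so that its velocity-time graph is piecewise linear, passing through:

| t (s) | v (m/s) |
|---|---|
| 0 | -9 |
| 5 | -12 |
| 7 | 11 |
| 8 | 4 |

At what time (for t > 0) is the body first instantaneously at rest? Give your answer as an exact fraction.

v changes sign on 5–7 s (from -12 to 11); the graph is linear there, so v = 0 at t = 5 + (12)·(7 − 5)/(11 − -12) = 139/23 s.

t = 139/23 s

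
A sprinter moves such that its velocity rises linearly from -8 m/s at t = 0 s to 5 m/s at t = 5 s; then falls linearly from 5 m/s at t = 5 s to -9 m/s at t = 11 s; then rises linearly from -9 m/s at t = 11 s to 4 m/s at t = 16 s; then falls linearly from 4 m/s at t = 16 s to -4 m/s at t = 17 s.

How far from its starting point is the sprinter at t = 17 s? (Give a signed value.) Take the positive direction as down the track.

-32 m

Net displacement equals the area under the velocity-time graph (areas below the axis count negative).
0–5 s: ½(-8 + 5)(5) = -7.5 m
5–11 s: ½(5 + -9)(6) = -12 m
11–16 s: ½(-9 + 4)(5) = -12.5 m
16–17 s: ½(4 + -4)(1) = 0 m
Net displacement = -32 m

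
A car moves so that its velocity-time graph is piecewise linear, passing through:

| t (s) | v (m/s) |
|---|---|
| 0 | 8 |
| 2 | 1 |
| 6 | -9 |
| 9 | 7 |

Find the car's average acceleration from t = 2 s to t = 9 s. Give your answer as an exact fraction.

Average acceleration = Δv/Δt = (7 − 1)/(9 − 2) = 6/7 m/s².

6/7 m/s²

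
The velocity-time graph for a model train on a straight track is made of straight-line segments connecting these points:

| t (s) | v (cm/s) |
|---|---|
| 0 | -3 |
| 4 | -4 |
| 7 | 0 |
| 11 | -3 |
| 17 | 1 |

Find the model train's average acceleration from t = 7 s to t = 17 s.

0.1 cm/s²

Average acceleration = Δv/Δt = (1 − 0)/(17 − 7) = 0.1 cm/s².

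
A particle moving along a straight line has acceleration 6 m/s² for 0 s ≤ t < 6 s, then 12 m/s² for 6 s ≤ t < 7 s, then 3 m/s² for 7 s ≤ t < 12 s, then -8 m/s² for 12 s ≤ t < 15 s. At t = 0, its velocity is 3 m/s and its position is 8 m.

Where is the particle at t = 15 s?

633.5 m

On each constant-a segment, Δv = aΔt and Δx = v₀Δt + ½aΔt²; chain segment to segment.
0–6 s: v starts 3 m/s; Δx = 3·6 + ½·6·6² = 126 m; v ends 39 m/s.
6–7 s: v starts 39 m/s; Δx = 39·1 + ½·12·1² = 45 m; v ends 51 m/s.
7–12 s: v starts 51 m/s; Δx = 51·5 + ½·3·5² = 292.5 m; v ends 66 m/s.
12–15 s: v starts 66 m/s; Δx = 66·3 + ½·-8·3² = 162 m; v ends 42 m/s.
x(15) = 8 + Σ Δx = 633.5 m.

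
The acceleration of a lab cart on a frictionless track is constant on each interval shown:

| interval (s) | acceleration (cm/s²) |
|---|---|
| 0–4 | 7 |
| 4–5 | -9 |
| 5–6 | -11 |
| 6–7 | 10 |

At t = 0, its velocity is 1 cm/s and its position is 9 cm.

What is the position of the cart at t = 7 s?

122 cm

On each constant-a segment, Δv = aΔt and Δx = v₀Δt + ½aΔt²; chain segment to segment.
0–4 s: v starts 1 cm/s; Δx = 1·4 + ½·7·4² = 60 cm; v ends 29 cm/s.
4–5 s: v starts 29 cm/s; Δx = 29·1 + ½·-9·1² = 24.5 cm; v ends 20 cm/s.
5–6 s: v starts 20 cm/s; Δx = 20·1 + ½·-11·1² = 14.5 cm; v ends 9 cm/s.
6–7 s: v starts 9 cm/s; Δx = 9·1 + ½·10·1² = 14 cm; v ends 19 cm/s.
x(7) = 9 + Σ Δx = 122 cm.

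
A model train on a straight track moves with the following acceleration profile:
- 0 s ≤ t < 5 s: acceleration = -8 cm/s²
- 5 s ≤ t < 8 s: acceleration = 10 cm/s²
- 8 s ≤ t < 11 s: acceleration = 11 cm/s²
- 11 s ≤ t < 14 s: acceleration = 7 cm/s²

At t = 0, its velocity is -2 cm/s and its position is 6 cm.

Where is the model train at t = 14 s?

-77 cm

On each constant-a segment, Δv = aΔt and Δx = v₀Δt + ½aΔt²; chain segment to segment.
0–5 s: v starts -2 cm/s; Δx = -2·5 + ½·-8·5² = -110 cm; v ends -42 cm/s.
5–8 s: v starts -42 cm/s; Δx = -42·3 + ½·10·3² = -81 cm; v ends -12 cm/s.
8–11 s: v starts -12 cm/s; Δx = -12·3 + ½·11·3² = 13.5 cm; v ends 21 cm/s.
11–14 s: v starts 21 cm/s; Δx = 21·3 + ½·7·3² = 94.5 cm; v ends 42 cm/s.
x(14) = 6 + Σ Δx = -77 cm.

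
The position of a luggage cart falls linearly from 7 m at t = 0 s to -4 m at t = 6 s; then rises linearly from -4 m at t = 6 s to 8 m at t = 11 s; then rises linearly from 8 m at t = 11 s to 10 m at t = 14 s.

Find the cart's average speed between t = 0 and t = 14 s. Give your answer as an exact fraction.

25/14 m/s

Average speed = (total path length)/(elapsed time); on a piecewise-linear x-t graph the path length is Σ|Δx|.
0–6 s: |Δx| = |-4 − 7| = 11 m
6–11 s: |Δx| = |8 − -4| = 12 m
11–14 s: |Δx| = |10 − 8| = 2 m
Total path = 25 m; average speed = 25/14 = 25/14 m/s.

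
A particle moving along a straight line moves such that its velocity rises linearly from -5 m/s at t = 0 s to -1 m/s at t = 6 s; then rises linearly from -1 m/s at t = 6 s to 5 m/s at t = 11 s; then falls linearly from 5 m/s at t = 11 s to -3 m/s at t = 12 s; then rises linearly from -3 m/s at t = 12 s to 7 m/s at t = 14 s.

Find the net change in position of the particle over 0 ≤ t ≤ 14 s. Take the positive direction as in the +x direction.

-3 m

Displacement is the signed area under the v-t curve.
0–6 s: ½(-5 + -1)(6) = -18 m
6–11 s: ½(-1 + 5)(5) = 10 m
11–12 s: ½(5 + -3)(1) = 1 m
12–14 s: ½(-3 + 7)(2) = 4 m
Net displacement = -3 m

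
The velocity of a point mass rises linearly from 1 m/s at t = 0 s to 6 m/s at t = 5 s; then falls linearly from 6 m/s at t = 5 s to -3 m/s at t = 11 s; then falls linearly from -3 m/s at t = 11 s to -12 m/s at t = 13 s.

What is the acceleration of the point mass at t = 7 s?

-1.5 m/s²

Acceleration is the slope of the v-t graph on 5–11 s: (-3 − 6)/(11 − 5) = -1.5 m/s².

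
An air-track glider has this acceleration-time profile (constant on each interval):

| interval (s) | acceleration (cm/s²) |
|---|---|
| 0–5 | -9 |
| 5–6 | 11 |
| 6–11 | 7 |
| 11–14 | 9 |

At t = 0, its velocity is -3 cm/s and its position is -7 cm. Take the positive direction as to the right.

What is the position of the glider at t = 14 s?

-240 cm

On each constant-a segment, Δv = aΔt and Δx = v₀Δt + ½aΔt²; chain segment to segment.
0–5 s: v starts -3 cm/s; Δx = -3·5 + ½·-9·5² = -127.5 cm; v ends -48 cm/s.
5–6 s: v starts -48 cm/s; Δx = -48·1 + ½·11·1² = -42.5 cm; v ends -37 cm/s.
6–11 s: v starts -37 cm/s; Δx = -37·5 + ½·7·5² = -97.5 cm; v ends -2 cm/s.
11–14 s: v starts -2 cm/s; Δx = -2·3 + ½·9·3² = 34.5 cm; v ends 25 cm/s.
x(14) = -7 + Σ Δx = -240 cm.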